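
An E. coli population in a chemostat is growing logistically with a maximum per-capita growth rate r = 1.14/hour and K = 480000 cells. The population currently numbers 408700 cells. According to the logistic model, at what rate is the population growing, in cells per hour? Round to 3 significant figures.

69200 cells per hour

dN/dt = rN(1 − N/K) = 1.14 × 408700 × (1 − 408700/480000).
1 − 408700/480000 = 0.14854; dN/dt = 1.14 × 408700 × 0.14854 = 69208.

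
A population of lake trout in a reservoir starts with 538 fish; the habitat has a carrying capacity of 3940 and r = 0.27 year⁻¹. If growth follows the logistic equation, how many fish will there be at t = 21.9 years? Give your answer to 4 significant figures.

A = (K − N₀)/N₀ = (3940 − 538)/538 = 6.3234.
N(t) = K/(1 + A·e^(−rt)) = 3940/(1 + 6.3234×e^(−0.27×21.9)).
e^(−5.913) = 0.0027041; denominator = 1 + 6.3234×0.0027041 = 1.0171.
N = 3940/1.0171 = 3873.76.

3874 fish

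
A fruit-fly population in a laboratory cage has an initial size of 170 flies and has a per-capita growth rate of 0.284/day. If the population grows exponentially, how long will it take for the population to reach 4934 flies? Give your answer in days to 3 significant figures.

Set N₀·e^(rt) = 4934: e^(0.284·t) = 4934/170 = 29.024.
0.284·t = ln(29.024) = 3.3681, so t = 3.3681/0.284 = 11.86.

11.9 days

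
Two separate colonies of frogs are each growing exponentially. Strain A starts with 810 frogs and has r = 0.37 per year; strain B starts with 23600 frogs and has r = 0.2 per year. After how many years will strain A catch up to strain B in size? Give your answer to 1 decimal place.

Set 810·e^(0.37t) = 23600·e^(0.2t).
e^((0.37 − 0.2)t) = 23600/810 → e^(0.17·t) = 29.136.
0.17·t = ln(29.136) = 3.372, so t = 3.372/0.17 = 19.835.

19.8 years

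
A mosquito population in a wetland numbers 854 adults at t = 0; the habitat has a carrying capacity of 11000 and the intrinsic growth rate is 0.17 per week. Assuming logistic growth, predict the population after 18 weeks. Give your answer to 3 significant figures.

7060 adults

A = (K − N₀)/N₀ = (11000 − 854)/854 = 11.881.
N(t) = K/(1 + A·e^(−rt)) = 11000/(1 + 11.881×e^(−0.17×18)).
e^(−3.06) = 0.046888; denominator = 1 + 11.881×0.046888 = 1.5571.
N = 11000/1.5571 = 7064.63.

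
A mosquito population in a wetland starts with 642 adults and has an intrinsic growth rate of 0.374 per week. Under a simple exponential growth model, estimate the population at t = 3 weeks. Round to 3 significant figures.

1970 adults

N(t) = N₀·e^(rt) = 642 × e^(0.374×3) = 642 × e^1.122.
e^1.122 ≈ 3.071, so N ≈ 642 × 3.071 = 1971.58.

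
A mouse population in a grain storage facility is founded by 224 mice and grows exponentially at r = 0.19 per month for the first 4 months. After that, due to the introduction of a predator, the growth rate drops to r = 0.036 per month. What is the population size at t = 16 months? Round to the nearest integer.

738 mice

Phase 1: N(4) = 224·e^(0.19×4) = 224·e^0.76 = 478.974.
Phase 2 runs for 16 − 4 = 12 months at r = 0.036.
N(16) = 478.974·e^(0.036×12) = 478.974·e^0.432 = 737.78.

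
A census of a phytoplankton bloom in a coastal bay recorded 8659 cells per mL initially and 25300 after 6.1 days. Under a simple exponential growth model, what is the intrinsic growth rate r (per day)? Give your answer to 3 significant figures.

0.176 per day

From N(t) = N₀·e^(rt): e^(r·6.1) = 25300/8659 = 2.9218.
r·6.1 = ln(2.9218) = 1.0722, so r = 1.0722/6.1 = 0.17577.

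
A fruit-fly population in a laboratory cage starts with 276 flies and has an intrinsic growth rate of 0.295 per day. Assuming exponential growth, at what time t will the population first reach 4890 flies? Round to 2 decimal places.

9.74 days

Set N₀·e^(rt) = 4890: e^(0.295·t) = 4890/276 = 17.717.
0.295·t = ln(17.717) = 2.8745, so t = 2.8745/0.295 = 9.7442.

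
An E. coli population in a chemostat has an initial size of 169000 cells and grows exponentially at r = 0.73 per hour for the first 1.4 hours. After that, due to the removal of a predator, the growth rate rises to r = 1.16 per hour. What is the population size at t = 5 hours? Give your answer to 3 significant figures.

Phase 1: N(1.4) = 169000·e^(0.73×1.4) = 169000·e^1.022 = 469608.
Phase 2 runs for 5 − 1.4 = 3.6 hours at r = 1.16.
N(5) = 469608·e^(1.16×3.6) = 469608·e^4.176 = 3.05738×10^7.

30600000 cells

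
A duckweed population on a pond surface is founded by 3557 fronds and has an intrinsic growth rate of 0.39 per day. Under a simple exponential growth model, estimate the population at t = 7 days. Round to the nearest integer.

54539 fronds

N(t) = N₀·e^(rt) = 3557 × e^(0.39×7) = 3557 × e^2.73.
e^2.73 ≈ 15.333, so N ≈ 3557 × 15.333 = 54539.1.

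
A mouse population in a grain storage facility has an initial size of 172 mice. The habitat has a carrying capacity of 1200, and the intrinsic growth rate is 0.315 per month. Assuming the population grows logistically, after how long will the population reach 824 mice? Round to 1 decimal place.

8.2 months

A = (K − N₀)/N₀ = (1200 − 172)/172 = 5.9767.
Solve 1200/(1 + 5.9767·e^(−0.315t)) = 824: 1 + 5.9767·e^(−0.315t) = 1.4563, so e^(−0.315t) = 0.0763477.
−0.315·t = ln(0.0763477) = -2.5725, so t = 2.5725/0.315 = 8.1665.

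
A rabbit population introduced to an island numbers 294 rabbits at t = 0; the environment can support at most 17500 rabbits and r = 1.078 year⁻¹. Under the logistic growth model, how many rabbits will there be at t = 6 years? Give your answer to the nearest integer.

A = (K − N₀)/N₀ = (17500 − 294)/294 = 58.524.
N(t) = K/(1 + A·e^(−rt)) = 17500/(1 + 58.524×e^(−1.078×6)).
e^(−6.468) = 0.0015523; denominator = 1 + 58.524×0.0015523 = 1.0908.
N = 17500/1.0908 = 16042.6.

16043 rabbits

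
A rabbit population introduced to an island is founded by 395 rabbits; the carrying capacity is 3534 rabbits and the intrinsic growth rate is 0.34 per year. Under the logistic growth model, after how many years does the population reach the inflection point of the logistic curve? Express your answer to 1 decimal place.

Logistic growth is fastest at N = K/2 = 1767.
A = (K − N₀)/N₀ = 7.9468. Set K/(1 + A·e^(−rt)) = K/2 → A·e^(−rt) = 1.
e^(−0.34t) = 1/7.9468 = 0.125836, so t = ln(7.9468)/0.34 = 2.0728/0.34 = 6.0964.

6.1 years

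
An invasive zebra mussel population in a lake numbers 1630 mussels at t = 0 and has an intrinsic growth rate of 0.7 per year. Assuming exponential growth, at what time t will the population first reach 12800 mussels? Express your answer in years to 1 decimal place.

Set N₀·e^(rt) = 12800: e^(0.7·t) = 12800/1630 = 7.8528.
0.7·t = ln(7.8528) = 2.0609, so t = 2.0609/0.7 = 2.9441.

2.9 years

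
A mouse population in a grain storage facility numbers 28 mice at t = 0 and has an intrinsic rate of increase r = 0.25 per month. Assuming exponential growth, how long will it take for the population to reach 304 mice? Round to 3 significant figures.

9.54 months

Set N₀·e^(rt) = 304: e^(0.25·t) = 304/28 = 10.857.
0.25·t = ln(10.857) = 2.3848, so t = 2.3848/0.25 = 9.5393.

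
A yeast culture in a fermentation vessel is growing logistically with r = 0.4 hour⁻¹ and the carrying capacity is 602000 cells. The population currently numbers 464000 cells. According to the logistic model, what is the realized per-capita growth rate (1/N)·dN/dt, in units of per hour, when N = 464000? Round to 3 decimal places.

(1/N)·dN/dt = r(1 − N/K) = 0.4 × (1 − 464000/602000).
= 0.4 × 0.22924 = 0.091694.

0.092 per hour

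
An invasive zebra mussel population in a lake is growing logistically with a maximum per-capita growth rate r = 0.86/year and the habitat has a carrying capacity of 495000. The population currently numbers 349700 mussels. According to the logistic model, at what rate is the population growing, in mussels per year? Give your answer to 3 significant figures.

88300 mussels per year

dN/dt = rN(1 − N/K) = 0.86 × 349700 × (1 − 349700/495000).
1 − 349700/495000 = 0.29354; dN/dt = 0.86 × 349700 × 0.29354 = 88278.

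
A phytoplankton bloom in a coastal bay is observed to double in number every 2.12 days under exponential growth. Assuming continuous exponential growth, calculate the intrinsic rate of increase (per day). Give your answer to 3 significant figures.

0.327 per day

r = ln(2)/t_d = 0.6931/2.12 = 0.32696.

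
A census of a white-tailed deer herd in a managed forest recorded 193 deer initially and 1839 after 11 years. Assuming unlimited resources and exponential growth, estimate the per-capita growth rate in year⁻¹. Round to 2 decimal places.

0.20 per year

From N(t) = N₀·e^(rt): e^(r·11) = 1839/193 = 9.5285.
r·11 = ln(9.5285) = 2.2543, so r = 2.2543/11 = 0.20494.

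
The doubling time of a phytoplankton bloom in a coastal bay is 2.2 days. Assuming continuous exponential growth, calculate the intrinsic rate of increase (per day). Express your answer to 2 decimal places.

0.32 per day

r = ln(2)/t_d = 0.6931/2.2 = 0.31507.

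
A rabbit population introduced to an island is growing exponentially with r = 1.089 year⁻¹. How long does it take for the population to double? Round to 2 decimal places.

0.64 years

Doubling time t_d = ln(2)/r = 0.6931/1.089 = 0.6365.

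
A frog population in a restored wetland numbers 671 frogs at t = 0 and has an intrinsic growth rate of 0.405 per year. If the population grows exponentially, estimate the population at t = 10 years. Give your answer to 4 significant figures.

38510 frogs

N(t) = N₀·e^(rt) = 671 × e^(0.405×10) = 671 × e^4.05.
e^4.05 ≈ 57.397, so N ≈ 671 × 57.397 = 38513.7.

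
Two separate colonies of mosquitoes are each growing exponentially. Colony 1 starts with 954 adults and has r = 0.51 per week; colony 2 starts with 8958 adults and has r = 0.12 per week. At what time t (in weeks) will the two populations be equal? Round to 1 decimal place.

Set 954·e^(0.51t) = 8958·e^(0.12t).
e^((0.51 − 0.12)t) = 8958/954 → e^(0.39·t) = 9.3899.
0.39·t = ln(9.3899) = 2.2396, so t = 2.2396/0.39 = 5.7427.

5.7 weeks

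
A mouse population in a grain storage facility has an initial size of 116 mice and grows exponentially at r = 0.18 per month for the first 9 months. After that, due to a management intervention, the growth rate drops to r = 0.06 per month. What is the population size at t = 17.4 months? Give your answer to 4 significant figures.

970.3 mice

Phase 1: N(9) = 116·e^(0.18×9) = 116·e^1.62 = 586.158.
Phase 2 runs for 17.4 − 9 = 8.4 months at r = 0.06.
N(17.4) = 586.158·e^(0.06×8.4) = 586.158·e^0.504 = 970.285.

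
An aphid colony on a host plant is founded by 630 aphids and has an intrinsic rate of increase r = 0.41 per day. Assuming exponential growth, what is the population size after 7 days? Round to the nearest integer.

11111 aphids

N(t) = N₀·e^(rt) = 630 × e^(0.41×7) = 630 × e^2.87.
e^2.87 ≈ 17.637, so N ≈ 630 × 17.637 = 11111.3.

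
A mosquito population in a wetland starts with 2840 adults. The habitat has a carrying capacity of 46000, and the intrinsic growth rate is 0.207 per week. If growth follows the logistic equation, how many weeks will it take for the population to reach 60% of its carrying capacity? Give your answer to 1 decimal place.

15.1 weeks

A = (K − N₀)/N₀ = (46000 − 2840)/2840 = 15.197.
Solve 46000/(1 + 15.197·e^(−0.207t)) = 27600: 1 + 15.197·e^(−0.207t) = 1.6667, so e^(−0.207t) = 0.0438678.
−0.207·t = ln(0.0438678) = -3.1266, so t = 3.1266/0.207 = 15.104.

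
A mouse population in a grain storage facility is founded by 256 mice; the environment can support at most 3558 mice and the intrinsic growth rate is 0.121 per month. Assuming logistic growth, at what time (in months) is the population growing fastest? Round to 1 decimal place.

21.1 months

Logistic growth is fastest at N = K/2 = 1779.
A = (K − N₀)/N₀ = 12.898. Set K/(1 + A·e^(−rt)) = K/2 → A·e^(−rt) = 1.
e^(−0.121t) = 1/12.898 = 0.0775288, so t = ln(12.898)/0.121 = 2.5571/0.121 = 21.133.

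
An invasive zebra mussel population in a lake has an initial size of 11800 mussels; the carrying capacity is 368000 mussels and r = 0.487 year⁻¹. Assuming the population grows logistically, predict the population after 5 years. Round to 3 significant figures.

101000 mussels

A = (K − N₀)/N₀ = (368000 − 11800)/11800 = 30.186.
N(t) = K/(1 + A·e^(−rt)) = 368000/(1 + 30.186×e^(−0.487×5)).
e^(−2.435) = 0.087598; denominator = 1 + 30.186×0.087598 = 3.6443.
N = 368000/3.6443 = 100981.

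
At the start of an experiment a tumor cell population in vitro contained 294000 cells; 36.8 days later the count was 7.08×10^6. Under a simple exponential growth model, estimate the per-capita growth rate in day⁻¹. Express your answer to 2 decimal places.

From N(t) = N₀·e^(rt): e^(r·36.8) = 7.08×10^6/294000 = 24.082.
r·36.8 = ln(24.082) = 3.1814, so r = 3.1814/36.8 = 0.086452.

0.09 per day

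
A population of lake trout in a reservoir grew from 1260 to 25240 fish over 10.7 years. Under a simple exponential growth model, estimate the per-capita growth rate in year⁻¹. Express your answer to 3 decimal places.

0.280 per year

From N(t) = N₀·e^(rt): e^(r·10.7) = 25240/1260 = 20.032.
r·10.7 = ln(20.032) = 2.9973, so r = 2.9973/10.7 = 0.28012.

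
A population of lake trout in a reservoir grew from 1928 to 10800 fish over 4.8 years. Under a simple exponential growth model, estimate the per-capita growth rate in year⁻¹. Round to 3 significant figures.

From N(t) = N₀·e^(rt): e^(r·4.8) = 10800/1928 = 5.6017.
r·4.8 = ln(5.6017) = 1.7231, so r = 1.7231/4.8 = 0.35897.

0.359 per year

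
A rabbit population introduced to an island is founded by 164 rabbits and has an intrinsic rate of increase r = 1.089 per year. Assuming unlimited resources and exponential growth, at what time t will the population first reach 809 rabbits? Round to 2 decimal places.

Set N₀·e^(rt) = 809: e^(1.089·t) = 809/164 = 4.9329.
1.089·t = ln(4.9329) = 1.5959, so t = 1.5959/1.089 = 1.4655.

1.47 years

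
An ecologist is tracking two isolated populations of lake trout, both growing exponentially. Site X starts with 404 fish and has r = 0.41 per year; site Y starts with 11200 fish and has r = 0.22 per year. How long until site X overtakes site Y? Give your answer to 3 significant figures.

Set 404·e^(0.41t) = 11200·e^(0.22t).
e^((0.41 − 0.22)t) = 11200/404 → e^(0.19·t) = 27.723.
0.19·t = ln(27.723) = 3.3223, so t = 3.3223/0.19 = 17.486.

17.5 years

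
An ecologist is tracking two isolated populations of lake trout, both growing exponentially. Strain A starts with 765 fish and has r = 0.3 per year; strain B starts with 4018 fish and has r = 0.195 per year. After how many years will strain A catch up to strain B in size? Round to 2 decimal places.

Set 765·e^(0.3t) = 4018·e^(0.195t).
e^((0.3 − 0.195)t) = 4018/765 → e^(0.105·t) = 5.2523.
0.105·t = ln(5.2523) = 1.6587, so t = 1.6587/0.105 = 15.797.

15.80 years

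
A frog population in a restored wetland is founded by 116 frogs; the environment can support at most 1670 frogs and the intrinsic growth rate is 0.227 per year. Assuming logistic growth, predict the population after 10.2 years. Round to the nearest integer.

A = (K − N₀)/N₀ = (1670 − 116)/116 = 13.397.
N(t) = K/(1 + A·e^(−rt)) = 1670/(1 + 13.397×e^(−0.227×10.2)).
e^(−2.315) = 0.098727; denominator = 1 + 13.397×0.098727 = 2.3226.
N = 1670/2.3226 = 719.023.

719 frogs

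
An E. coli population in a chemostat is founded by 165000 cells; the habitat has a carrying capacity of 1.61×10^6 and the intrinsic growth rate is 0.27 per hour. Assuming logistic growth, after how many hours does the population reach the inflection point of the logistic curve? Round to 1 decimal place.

8.0 hours

Logistic growth is fastest at N = K/2 = 805000.
A = (K − N₀)/N₀ = 8.7576. Set K/(1 + A·e^(−rt)) = K/2 → A·e^(−rt) = 1.
e^(−0.27t) = 1/8.7576 = 0.114187, so t = ln(8.7576)/0.27 = 2.1699/0.27 = 8.0367.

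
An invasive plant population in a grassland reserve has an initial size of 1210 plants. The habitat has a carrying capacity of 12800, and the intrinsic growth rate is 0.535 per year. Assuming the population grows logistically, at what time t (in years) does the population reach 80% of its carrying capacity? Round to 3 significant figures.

A = (K − N₀)/N₀ = (12800 − 1210)/1210 = 9.5785.
Solve 12800/(1 + 9.5785·e^(−0.535t)) = 10240: 1 + 9.5785·e^(−0.535t) = 1.25, so e^(−0.535t) = 0.0261001.
−0.535·t = ln(0.0261001) = -3.6458, so t = 3.6458/0.535 = 6.8146.

6.81 years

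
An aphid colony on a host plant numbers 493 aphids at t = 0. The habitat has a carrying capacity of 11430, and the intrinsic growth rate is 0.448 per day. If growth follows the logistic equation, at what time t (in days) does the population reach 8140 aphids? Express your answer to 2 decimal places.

A = (K − N₀)/N₀ = (11430 − 493)/493 = 22.185.
Solve 11430/(1 + 22.185·e^(−0.448t)) = 8140: 1 + 22.185·e^(−0.448t) = 1.4042, so e^(−0.448t) = 0.0182188.
−0.448·t = ln(0.0182188) = -4.0053, so t = 4.0053/0.448 = 8.9404.

8.94 days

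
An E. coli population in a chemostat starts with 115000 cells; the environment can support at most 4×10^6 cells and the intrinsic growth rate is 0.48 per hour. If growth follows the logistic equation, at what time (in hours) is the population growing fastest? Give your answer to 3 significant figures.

Logistic growth is fastest at N = K/2 = 2×10^6.
A = (K − N₀)/N₀ = 33.783. Set K/(1 + A·e^(−rt)) = K/2 → A·e^(−rt) = 1.
e^(−0.48t) = 1/33.783 = 0.029601, so t = ln(33.783)/0.48 = 3.5199/0.48 = 7.3332.

7.33 hours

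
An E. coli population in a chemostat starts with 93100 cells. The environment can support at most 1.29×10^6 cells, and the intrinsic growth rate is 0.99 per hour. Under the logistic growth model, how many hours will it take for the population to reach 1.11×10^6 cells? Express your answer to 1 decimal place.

4.4 hours

A = (K − N₀)/N₀ = (1.29×10^6 − 93100)/93100 = 12.856.
Solve 1.29×10^6/(1 + 12.856·e^(−0.99t)) = 1.11×10^6: 1 + 12.856·e^(−0.99t) = 1.1622, so e^(−0.99t) = 0.0126137.
−0.99·t = ln(0.0126137) = -4.373, so t = 4.373/0.99 = 4.4171.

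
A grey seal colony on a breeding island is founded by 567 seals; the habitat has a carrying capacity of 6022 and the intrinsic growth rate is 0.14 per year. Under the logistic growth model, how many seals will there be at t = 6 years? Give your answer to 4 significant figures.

A = (K − N₀)/N₀ = (6022 − 567)/567 = 9.6208.
N(t) = K/(1 + A·e^(−rt)) = 6022/(1 + 9.6208×e^(−0.14×6)).
e^(−0.84) = 0.43171; denominator = 1 + 9.6208×0.43171 = 5.1534.
N = 6022/5.1534 = 1168.55.

1169 seals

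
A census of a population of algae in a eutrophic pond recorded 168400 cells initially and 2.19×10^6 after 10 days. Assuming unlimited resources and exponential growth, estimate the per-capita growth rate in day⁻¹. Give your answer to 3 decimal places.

0.257 per day

From N(t) = N₀·e^(rt): e^(r·10) = 2.19×10^6/168400 = 13.005.
r·10 = ln(13.005) = 2.5653, so r = 2.5653/10 = 0.25653.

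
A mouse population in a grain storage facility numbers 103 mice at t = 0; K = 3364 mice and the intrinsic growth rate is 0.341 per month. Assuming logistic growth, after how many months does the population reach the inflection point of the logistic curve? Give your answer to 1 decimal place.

Logistic growth is fastest at N = K/2 = 1682.
A = (K − N₀)/N₀ = 31.66. Set K/(1 + A·e^(−rt)) = K/2 → A·e^(−rt) = 1.
e^(−0.341t) = 1/31.66 = 0.0315854, so t = ln(31.66)/0.341 = 3.4551/0.341 = 10.132.

10.1 months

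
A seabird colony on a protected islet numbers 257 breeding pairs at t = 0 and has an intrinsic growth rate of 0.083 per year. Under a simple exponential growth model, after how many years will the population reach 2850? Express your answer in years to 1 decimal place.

Set N₀·e^(rt) = 2850: e^(0.083·t) = 2850/257 = 11.089.
0.083·t = ln(11.089) = 2.406, so t = 2.406/0.083 = 28.988.

29.0 years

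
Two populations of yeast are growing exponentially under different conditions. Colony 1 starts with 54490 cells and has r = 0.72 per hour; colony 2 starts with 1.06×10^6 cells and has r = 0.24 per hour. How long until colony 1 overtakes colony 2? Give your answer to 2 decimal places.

Set 54490·e^(0.72t) = 1.06×10^6·e^(0.24t).
e^((0.72 − 0.24)t) = 1.06×10^6/54490 → e^(0.48·t) = 19.453.
0.48·t = ln(19.453) = 2.968, so t = 2.968/0.48 = 6.1833.

6.18 hours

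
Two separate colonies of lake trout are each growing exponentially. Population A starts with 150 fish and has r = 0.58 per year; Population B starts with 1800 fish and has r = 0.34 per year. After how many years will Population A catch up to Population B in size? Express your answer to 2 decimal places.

Set 150·e^(0.58t) = 1800·e^(0.34t).
e^((0.58 − 0.34)t) = 1800/150 → e^(0.24·t) = 12.
0.24·t = ln(12) = 2.4849, so t = 2.4849/0.24 = 10.354.

10.35 years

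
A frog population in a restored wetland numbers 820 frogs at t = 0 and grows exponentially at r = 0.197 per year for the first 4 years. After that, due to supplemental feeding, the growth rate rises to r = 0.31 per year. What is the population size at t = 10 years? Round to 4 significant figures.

Phase 1: N(4) = 820·e^(0.197×4) = 820·e^0.788 = 1803.18.
Phase 2 runs for 10 − 4 = 6 years at r = 0.31.
N(10) = 1803.18·e^(0.31×6) = 1803.18·e^1.86 = 11583.1.

11580 frogs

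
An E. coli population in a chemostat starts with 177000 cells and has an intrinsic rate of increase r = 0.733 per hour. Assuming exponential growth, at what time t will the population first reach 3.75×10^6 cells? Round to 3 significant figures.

4.17 hours

Set N₀·e^(rt) = 3.75×10^6: e^(0.733·t) = 3.75×10^6/177000 = 21.186.
0.733·t = ln(21.186) = 3.0534, so t = 3.0534/0.733 = 4.1656.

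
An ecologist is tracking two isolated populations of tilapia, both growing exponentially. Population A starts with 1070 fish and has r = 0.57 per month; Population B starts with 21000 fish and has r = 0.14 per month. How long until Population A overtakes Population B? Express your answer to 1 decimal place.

Set 1070·e^(0.57t) = 21000·e^(0.14t).
e^((0.57 − 0.14)t) = 21000/1070 → e^(0.43·t) = 19.626.
0.43·t = ln(19.626) = 2.9769, so t = 2.9769/0.43 = 6.9229.

6.9 months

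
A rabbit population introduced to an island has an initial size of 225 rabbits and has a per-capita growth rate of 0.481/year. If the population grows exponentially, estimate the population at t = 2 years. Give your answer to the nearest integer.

N(t) = N₀·e^(rt) = 225 × e^(0.481×2) = 225 × e^0.962.
e^0.962 ≈ 2.6169, so N ≈ 225 × 2.6169 = 588.808.

589 rabbits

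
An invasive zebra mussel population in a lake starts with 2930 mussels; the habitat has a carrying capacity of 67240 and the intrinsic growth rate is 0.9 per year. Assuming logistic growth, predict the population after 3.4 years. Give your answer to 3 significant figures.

33100 mussels

A = (K − N₀)/N₀ = (67240 − 2930)/2930 = 21.949.
N(t) = K/(1 + A·e^(−rt)) = 67240/(1 + 21.949×e^(−0.9×3.4)).
e^(−3.06) = 0.046888; denominator = 1 + 21.949×0.046888 = 2.0291.
N = 67240/2.0291 = 33137.4.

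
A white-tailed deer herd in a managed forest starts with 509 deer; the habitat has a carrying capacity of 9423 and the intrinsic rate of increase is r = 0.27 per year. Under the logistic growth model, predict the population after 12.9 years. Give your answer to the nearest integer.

A = (K − N₀)/N₀ = (9423 − 509)/509 = 17.513.
N(t) = K/(1 + A·e^(−rt)) = 9423/(1 + 17.513×e^(−0.27×12.9)).
e^(−3.483) = 0.030715; denominator = 1 + 17.513×0.030715 = 1.5379.
N = 9423/1.5379 = 6127.16.

6127 deer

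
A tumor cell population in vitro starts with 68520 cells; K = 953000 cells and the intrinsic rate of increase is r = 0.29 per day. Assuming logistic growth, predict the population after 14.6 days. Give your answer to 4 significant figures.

802800 cells

A = (K − N₀)/N₀ = (953000 − 68520)/68520 = 12.908.
N(t) = K/(1 + A·e^(−rt)) = 953000/(1 + 12.908×e^(−0.29×14.6)).
e^(−4.234) = 0.014494; denominator = 1 + 12.908×0.014494 = 1.1871.
N = 953000/1.1871 = 802798.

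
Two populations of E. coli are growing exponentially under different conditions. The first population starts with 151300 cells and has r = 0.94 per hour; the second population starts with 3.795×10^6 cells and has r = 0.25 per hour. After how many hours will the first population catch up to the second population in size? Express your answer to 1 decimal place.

4.7 hours

Set 151300·e^(0.94t) = 3.795×10^6·e^(0.25t).
e^((0.94 − 0.25)t) = 3.795×10^6/151300 → e^(0.69·t) = 25.083.
0.69·t = ln(25.083) = 3.2222, so t = 3.2222/0.69 = 4.6698.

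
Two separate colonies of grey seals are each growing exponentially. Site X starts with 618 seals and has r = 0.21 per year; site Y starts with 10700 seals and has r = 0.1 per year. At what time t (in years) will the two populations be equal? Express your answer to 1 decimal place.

25.9 years

Set 618·e^(0.21t) = 10700·e^(0.1t).
e^((0.21 − 0.1)t) = 10700/618 → e^(0.11·t) = 17.314.
0.11·t = ln(17.314) = 2.8515, so t = 2.8515/0.11 = 25.923.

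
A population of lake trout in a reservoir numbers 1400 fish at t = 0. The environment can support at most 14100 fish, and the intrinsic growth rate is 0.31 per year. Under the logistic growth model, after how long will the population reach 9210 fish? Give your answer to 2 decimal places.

9.16 years

A = (K − N₀)/N₀ = (14100 − 1400)/1400 = 9.0714.
Solve 14100/(1 + 9.0714·e^(−0.31t)) = 9210: 1 + 9.0714·e^(−0.31t) = 1.5309, so e^(−0.31t) = 0.0585293.
−0.31·t = ln(0.0585293) = -2.8382, so t = 2.8382/0.31 = 9.1556.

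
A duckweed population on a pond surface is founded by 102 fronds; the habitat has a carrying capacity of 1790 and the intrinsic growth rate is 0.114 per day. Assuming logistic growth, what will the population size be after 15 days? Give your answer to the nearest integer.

A = (K − N₀)/N₀ = (1790 − 102)/102 = 16.549.
N(t) = K/(1 + A·e^(−rt)) = 1790/(1 + 16.549×e^(−0.114×15)).
e^(−1.71) = 0.18087; denominator = 1 + 16.549×0.18087 = 3.9932.
N = 1790/3.9932 = 448.267.

448 fronds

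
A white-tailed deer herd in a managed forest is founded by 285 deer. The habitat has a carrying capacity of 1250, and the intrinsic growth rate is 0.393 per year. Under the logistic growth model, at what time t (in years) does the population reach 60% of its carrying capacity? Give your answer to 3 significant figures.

A = (K − N₀)/N₀ = (1250 − 285)/285 = 3.386.
Solve 1250/(1 + 3.386·e^(−0.393t)) = 750: 1 + 3.386·e^(−0.393t) = 1.6667, so e^(−0.393t) = 0.196891.
−0.393·t = ln(0.196891) = -1.6251, so t = 1.6251/0.393 = 4.1351.

4.14 years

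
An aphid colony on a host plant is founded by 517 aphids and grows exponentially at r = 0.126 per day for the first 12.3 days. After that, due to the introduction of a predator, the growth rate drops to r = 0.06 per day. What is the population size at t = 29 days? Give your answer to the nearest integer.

Phase 1: N(12.3) = 517·e^(0.126×12.3) = 517·e^1.55 = 2435.34.
Phase 2 runs for 29 − 12.3 = 16.7 days at r = 0.06.
N(29) = 2435.34·e^(0.06×16.7) = 2435.34·e^1.002 = 6633.2.

6633 aphids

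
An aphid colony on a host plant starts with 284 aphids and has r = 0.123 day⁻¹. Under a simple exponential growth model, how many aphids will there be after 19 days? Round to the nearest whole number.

2939 aphids

N(t) = N₀·e^(rt) = 284 × e^(0.123×19) = 284 × e^2.337.
e^2.337 ≈ 10.35, so N ≈ 284 × 10.35 = 2939.44.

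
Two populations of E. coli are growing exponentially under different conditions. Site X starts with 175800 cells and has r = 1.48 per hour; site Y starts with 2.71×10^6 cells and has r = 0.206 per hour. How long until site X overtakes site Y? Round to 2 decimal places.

Set 175800·e^(1.48t) = 2.71×10^6·e^(0.206t).
e^((1.48 − 0.206)t) = 2.71×10^6/175800 → e^(1.274·t) = 15.415.
1.274·t = ln(15.415) = 2.7354, so t = 2.7354/1.274 = 2.1471.

2.15 hours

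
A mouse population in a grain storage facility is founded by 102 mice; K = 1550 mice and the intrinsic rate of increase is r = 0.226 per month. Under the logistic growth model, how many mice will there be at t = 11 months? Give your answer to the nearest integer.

A = (K − N₀)/N₀ = (1550 − 102)/102 = 14.196.
N(t) = K/(1 + A·e^(−rt)) = 1550/(1 + 14.196×e^(−0.226×11)).
e^(−2.486) = 0.083242; denominator = 1 + 14.196×0.083242 = 2.1817.
N = 1550/2.1817 = 710.451.

710 mice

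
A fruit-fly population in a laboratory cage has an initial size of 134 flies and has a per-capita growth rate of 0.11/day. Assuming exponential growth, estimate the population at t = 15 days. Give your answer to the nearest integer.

N(t) = N₀·e^(rt) = 134 × e^(0.11×15) = 134 × e^1.65.
e^1.65 ≈ 5.207, so N ≈ 134 × 5.207 = 697.735.

698 flies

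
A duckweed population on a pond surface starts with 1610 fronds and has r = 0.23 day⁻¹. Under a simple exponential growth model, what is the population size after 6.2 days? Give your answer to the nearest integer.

6701 fronds

N(t) = N₀·e^(rt) = 1610 × e^(0.23×6.2) = 1610 × e^1.426.
e^1.426 ≈ 4.162, so N ≈ 1610 × 4.162 = 6700.85.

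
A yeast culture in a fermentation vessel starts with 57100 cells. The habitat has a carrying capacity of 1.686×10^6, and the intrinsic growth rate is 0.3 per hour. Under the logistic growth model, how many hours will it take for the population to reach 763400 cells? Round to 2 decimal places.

10.54 hours

A = (K − N₀)/N₀ = (1.686×10^6 − 57100)/57100 = 28.527.
Solve 1.686×10^6/(1 + 28.527·e^(−0.3t)) = 763400: 1 + 28.527·e^(−0.3t) = 2.2085, so e^(−0.3t) = 0.0423646.
−0.3·t = ln(0.0423646) = -3.1614, so t = 3.1614/0.3 = 10.538.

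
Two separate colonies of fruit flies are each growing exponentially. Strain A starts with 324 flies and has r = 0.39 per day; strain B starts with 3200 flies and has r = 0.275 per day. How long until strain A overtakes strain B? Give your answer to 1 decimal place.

Set 324·e^(0.39t) = 3200·e^(0.275t).
e^((0.39 − 0.275)t) = 3200/324 → e^(0.115·t) = 9.8765.
0.115·t = ln(9.8765) = 2.2902, so t = 2.2902/0.115 = 19.914.

19.9 days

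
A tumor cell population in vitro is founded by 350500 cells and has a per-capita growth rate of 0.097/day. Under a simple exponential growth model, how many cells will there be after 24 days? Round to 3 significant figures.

N(t) = N₀·e^(rt) = 350500 × e^(0.097×24) = 350500 × e^2.328.
e^2.328 ≈ 10.257, so N ≈ 350500 × 10.257 = 3.595221×10^6.

3600000 cells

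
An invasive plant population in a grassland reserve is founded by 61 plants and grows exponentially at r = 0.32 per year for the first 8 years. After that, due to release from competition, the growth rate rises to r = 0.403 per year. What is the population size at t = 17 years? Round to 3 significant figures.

Phase 1: N(8) = 61·e^(0.32×8) = 61·e^2.56 = 789.085.
Phase 2 runs for 17 − 8 = 9 years at r = 0.403.
N(17) = 789.085·e^(0.403×9) = 789.085·e^3.627 = 29669.5.

29700 plants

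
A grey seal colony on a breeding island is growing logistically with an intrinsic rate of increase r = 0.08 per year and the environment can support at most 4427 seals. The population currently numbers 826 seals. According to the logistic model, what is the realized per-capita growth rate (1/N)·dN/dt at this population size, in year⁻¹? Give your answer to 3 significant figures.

0.0651 per year

(1/N)·dN/dt = r(1 − N/K) = 0.08 × (1 − 826/4427).
= 0.08 × 0.81342 = 0.065073.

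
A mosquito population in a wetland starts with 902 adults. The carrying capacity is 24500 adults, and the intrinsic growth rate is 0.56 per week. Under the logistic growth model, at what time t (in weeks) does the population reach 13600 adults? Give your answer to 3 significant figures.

A = (K − N₀)/N₀ = (24500 − 902)/902 = 26.162.
Solve 24500/(1 + 26.162·e^(−0.56t)) = 13600: 1 + 26.162·e^(−0.56t) = 1.8015, so e^(−0.56t) = 0.0306351.
−0.56·t = ln(0.0306351) = -3.4856, so t = 3.4856/0.56 = 6.2243.

6.22 weeks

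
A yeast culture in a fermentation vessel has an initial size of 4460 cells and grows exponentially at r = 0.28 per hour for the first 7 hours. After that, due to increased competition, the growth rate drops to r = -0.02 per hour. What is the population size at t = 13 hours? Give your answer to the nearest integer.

Phase 1: N(7) = 4460·e^(0.28×7) = 4460·e^1.96 = 31663.
Phase 2 runs for 13 − 7 = 6 hours at r = -0.02.
N(13) = 31663·e^(-0.02×6) = 31663·e^-0.12 = 28082.6.

28083 cells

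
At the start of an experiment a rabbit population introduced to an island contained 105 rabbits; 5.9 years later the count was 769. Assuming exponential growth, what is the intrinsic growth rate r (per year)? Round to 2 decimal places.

From N(t) = N₀·e^(rt): e^(r·5.9) = 769/105 = 7.3238.
r·5.9 = ln(7.3238) = 1.9911, so r = 1.9911/5.9 = 0.33748.

0.34 per year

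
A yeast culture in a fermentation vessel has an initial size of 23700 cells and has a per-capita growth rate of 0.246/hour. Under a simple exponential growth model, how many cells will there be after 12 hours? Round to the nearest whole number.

453718 cells

N(t) = N₀·e^(rt) = 23700 × e^(0.246×12) = 23700 × e^2.952.
e^2.952 ≈ 19.144, so N ≈ 23700 × 19.144 = 453718.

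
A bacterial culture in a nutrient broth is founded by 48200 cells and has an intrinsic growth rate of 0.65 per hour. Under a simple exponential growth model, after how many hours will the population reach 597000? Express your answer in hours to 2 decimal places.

3.87 hours

Set N₀·e^(rt) = 597000: e^(0.65·t) = 597000/48200 = 12.386.
0.65·t = ln(12.386) = 2.5166, so t = 2.5166/0.65 = 3.8716.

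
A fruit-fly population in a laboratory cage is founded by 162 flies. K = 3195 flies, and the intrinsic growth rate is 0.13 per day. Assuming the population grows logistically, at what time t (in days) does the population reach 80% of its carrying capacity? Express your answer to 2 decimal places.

33.20 days

A = (K − N₀)/N₀ = (3195 − 162)/162 = 18.722.
Solve 3195/(1 + 18.722·e^(−0.13t)) = 2556: 1 + 18.722·e^(−0.13t) = 1.25, so e^(−0.13t) = 0.0133531.
−0.13·t = ln(0.0133531) = -4.316, so t = 4.316/0.13 = 33.2.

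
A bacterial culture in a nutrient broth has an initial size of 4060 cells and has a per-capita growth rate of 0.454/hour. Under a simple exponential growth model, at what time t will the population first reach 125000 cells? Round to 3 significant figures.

Set N₀·e^(rt) = 125000: e^(0.454·t) = 125000/4060 = 30.788.
0.454·t = ln(30.788) = 3.4271, so t = 3.4271/0.454 = 7.5487.

7.55 hours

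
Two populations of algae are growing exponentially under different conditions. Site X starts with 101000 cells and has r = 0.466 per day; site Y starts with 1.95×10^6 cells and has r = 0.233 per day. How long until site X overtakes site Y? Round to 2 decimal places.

12.71 days

Set 101000·e^(0.466t) = 1.95×10^6·e^(0.233t).
e^((0.466 − 0.233)t) = 1.95×10^6/101000 → e^(0.233·t) = 19.307.
0.233·t = ln(19.307) = 2.9605, so t = 2.9605/0.233 = 12.706.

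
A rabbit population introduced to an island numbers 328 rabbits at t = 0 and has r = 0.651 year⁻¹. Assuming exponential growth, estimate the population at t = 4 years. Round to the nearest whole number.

N(t) = N₀·e^(rt) = 328 × e^(0.651×4) = 328 × e^2.604.
e^2.604 ≈ 13.518, so N ≈ 328 × 13.518 = 4433.81.

4434 rabbits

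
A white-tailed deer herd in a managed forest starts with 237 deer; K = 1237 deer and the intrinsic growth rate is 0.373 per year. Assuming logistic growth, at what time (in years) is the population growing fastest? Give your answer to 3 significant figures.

3.86 years

Logistic growth is fastest at N = K/2 = 618.5.
A = (K − N₀)/N₀ = 4.2194. Set K/(1 + A·e^(−rt)) = K/2 → A·e^(−rt) = 1.
e^(−0.373t) = 1/4.2194 = 0.237, so t = ln(4.2194)/0.373 = 1.4397/0.373 = 3.8598.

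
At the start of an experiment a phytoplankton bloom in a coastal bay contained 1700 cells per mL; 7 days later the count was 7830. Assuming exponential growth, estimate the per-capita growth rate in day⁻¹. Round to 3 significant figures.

From N(t) = N₀·e^(rt): e^(r·7) = 7830/1700 = 4.6059.
r·7 = ln(4.6059) = 1.5273, so r = 1.5273/7 = 0.21819.

0.218 per day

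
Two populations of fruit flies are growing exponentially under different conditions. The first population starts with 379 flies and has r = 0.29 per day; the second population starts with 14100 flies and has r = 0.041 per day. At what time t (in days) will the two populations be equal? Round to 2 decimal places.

Set 379·e^(0.29t) = 14100·e^(0.041t).
e^((0.29 − 0.041)t) = 14100/379 → e^(0.249·t) = 37.203.
0.249·t = ln(37.203) = 3.6164, so t = 3.6164/0.249 = 14.524.

14.52 days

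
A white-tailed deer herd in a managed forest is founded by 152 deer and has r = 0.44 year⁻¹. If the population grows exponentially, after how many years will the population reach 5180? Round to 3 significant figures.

8.02 years

Set N₀·e^(rt) = 5180: e^(0.44·t) = 5180/152 = 34.079.
0.44·t = ln(34.079) = 3.5287, so t = 3.5287/0.44 = 8.0197.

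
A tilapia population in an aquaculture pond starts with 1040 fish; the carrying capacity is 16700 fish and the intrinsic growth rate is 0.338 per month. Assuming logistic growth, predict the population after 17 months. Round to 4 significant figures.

15930 fish

A = (K − N₀)/N₀ = (16700 − 1040)/1040 = 15.058.
N(t) = K/(1 + A·e^(−rt)) = 16700/(1 + 15.058×e^(−0.338×17)).
e^(−5.746) = 0.0031955; denominator = 1 + 15.058×0.0031955 = 1.0481.
N = 16700/1.0481 = 15933.3.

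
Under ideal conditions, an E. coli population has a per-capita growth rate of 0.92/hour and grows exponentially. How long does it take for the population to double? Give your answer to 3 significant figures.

0.753 hours

Doubling time t_d = ln(2)/r = 0.6931/0.92 = 0.75342.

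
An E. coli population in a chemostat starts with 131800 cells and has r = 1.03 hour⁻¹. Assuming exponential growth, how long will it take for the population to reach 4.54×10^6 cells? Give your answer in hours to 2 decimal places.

Set N₀·e^(rt) = 4.54×10^6: e^(1.03·t) = 4.54×10^6/131800 = 34.446.
1.03·t = ln(34.446) = 3.5394, so t = 3.5394/1.03 = 3.4363.

3.44 hours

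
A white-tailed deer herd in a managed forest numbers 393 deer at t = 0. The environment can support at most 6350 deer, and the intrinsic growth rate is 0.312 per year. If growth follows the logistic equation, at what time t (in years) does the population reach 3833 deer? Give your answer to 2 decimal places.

A = (K − N₀)/N₀ = (6350 − 393)/393 = 15.158.
Solve 6350/(1 + 15.158·e^(−0.312t)) = 3833: 1 + 15.158·e^(−0.312t) = 1.6567, so e^(−0.312t) = 0.0433221.
−0.312·t = ln(0.0433221) = -3.1391, so t = 3.1391/0.312 = 10.061.

10.06 years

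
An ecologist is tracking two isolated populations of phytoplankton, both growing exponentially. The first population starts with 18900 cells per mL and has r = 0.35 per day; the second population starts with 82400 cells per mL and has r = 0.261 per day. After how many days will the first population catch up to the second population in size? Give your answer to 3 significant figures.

Set 18900·e^(0.35t) = 82400·e^(0.261t).
e^((0.35 − 0.261)t) = 82400/18900 → e^(0.089·t) = 4.3598.
0.089·t = ln(4.3598) = 1.4724, so t = 1.4724/0.089 = 16.544.

16.5 days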